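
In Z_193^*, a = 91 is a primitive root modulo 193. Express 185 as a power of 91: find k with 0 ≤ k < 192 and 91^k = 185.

174

Baby-step giant-step with m = ceil(sqrt(192)) = 14.
Baby table (91^j mod 193 for j=0..13):
  0:1  1:91  2:175  3:99  4:131  5:148  6:151  7:38
  8:177  9:88  10:95  11:153  12:27  13:141
Giant step factor: 91^(-14) ≡ 110 (mod 193).
Scan 185·110^i mod 193 for i = 0, 1, …:
  i=0: 185   i=1: 85   i=2: 86   i=3: 3
  i=4: 137   i=5: 16   i=6: 23   i=7: 21
  i=8: 187   i=9: 112   i=10: 161   i=11: 147
  i=12: 151
Match at i=12, j=6: k = 12·14 + 6 = 174.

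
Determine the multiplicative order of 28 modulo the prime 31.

The order of 28 must divide p − 1 = 30 = 2 · 3 · 5.
Divisors: 1, 2, 3, 5, 6, 10, 15, 30.
Check each in increasing order: 28^1 ≡ 28;  28^2 ≡ 9;  28^3 ≡ 4;  28^5 ≡ 5;  28^6 ≡ 16;  28^10 ≡ 25;  28^15 ≡ 1.
Smallest exponent giving 1 is 15.

15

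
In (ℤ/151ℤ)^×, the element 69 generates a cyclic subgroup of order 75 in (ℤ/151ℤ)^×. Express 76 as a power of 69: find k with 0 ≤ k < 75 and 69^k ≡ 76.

Baby-step giant-step with m = ceil(sqrt(75)) = 9.
Baby table (69^j mod 151 for j=0..8):
  0:1  1:69  2:80  3:84  4:58  5:76  6:110  7:40
  8:42
Giant step factor: 69^(-9) ≡ 125 (mod 151).
Scan 76·125^i mod 151 for i = 0, 1, …:
  i=0: 76
Match at i=0, j=5: k = 0·9 + 5 = 5.

5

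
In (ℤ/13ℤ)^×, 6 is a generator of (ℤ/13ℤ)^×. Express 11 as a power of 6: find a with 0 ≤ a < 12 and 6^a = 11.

Successive powers of 6 modulo 13:
  6^0=1  6^1=6  6^2=10  6^3=8  6^4=9  6^5=2
  6^6=12  6^7=7  6^8=3  6^9=5  6^10=4  6^11=11
So 6^11 ≡ 11 (mod 13), giving a = 11.

11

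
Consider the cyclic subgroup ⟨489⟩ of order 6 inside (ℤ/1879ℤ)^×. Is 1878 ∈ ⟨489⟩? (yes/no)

yes

⟨489⟩ has order 6; its elements mod 1879 are {1, 488, 489, 1390, 1391, 1878}.
1878 is in this set.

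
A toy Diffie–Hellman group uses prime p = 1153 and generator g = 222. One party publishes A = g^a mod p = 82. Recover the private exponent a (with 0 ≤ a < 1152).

1134

Baby-step giant-step with m = ceil(sqrt(1152)) = 34.
Baby table (222^j mod 1153 for j=0..33):
  0:1  1:222  2:858  3:231  4:550  5:1035  6:323  7:220
  8:414  9:821  10:88  11:1088  12:559  13:727  14:1127  15:1146
  16:752  17:912  18:689  19:762  20:826  21:45  22:766  23:561
  24:18  25:537  26:455  27:699  28:676  29:182  30:49  31:501
  32:534  33:942
Giant step factor: 222^(-34) ≡ 733 (mod 1153).
Scan 82·733^i mod 1153 for i = 0, 1, …:
  i=0: 82   i=1: 150   i=2: 415   i=3: 956
  i=4: 877   i=5: 620   i=6: 178   i=7: 185
  i=8: 704   i=9: 641     …   i=32: 1105
  i=33: 559
Match at i=33, j=12: a = 33·34 + 12 = 1134.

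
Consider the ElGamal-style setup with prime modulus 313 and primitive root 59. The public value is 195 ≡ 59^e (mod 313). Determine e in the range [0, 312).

147

Baby-step giant-step with m = ceil(sqrt(312)) = 18.
Baby table (59^j mod 313 for j=0..17):
  0:1  1:59  2:38  3:51  4:192  5:60  6:97  7:89
  8:243  9:252  10:157  11:186  12:19  13:182  14:96  15:30
  16:205  17:201
Giant step factor: 59^(-18) ≡ 152 (mod 313).
Scan 195·152^i mod 313 for i = 0, 1, …:
  i=0: 195   i=1: 218   i=2: 271   i=3: 189
  i=4: 245   i=5: 306   i=6: 188   i=7: 93
  i=8: 51
Match at i=8, j=3: e = 8·18 + 3 = 147.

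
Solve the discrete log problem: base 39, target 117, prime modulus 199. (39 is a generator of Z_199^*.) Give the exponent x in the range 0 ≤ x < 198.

96

Baby-step giant-step with m = ceil(sqrt(198)) = 15.
Baby table (39^j mod 199 for j=0..14):
  0:1  1:39  2:128  3:17  4:66  5:186  6:90  7:127
  8:177  9:137  10:169  11:24  12:140  13:87  14:10
Giant step factor: 39^(-15) ≡ 174 (mod 199).
Scan 117·174^i mod 199 for i = 0, 1, …:
  i=0: 117   i=1: 60   i=2: 92   i=3: 88
  i=4: 188   i=5: 76   i=6: 90
Match at i=6, j=6: x = 6·15 + 6 = 96.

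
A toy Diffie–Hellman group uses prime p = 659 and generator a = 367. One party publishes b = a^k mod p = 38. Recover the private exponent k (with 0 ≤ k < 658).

163

Baby-step giant-step with m = ceil(sqrt(658)) = 26.
Baby table (367^j mod 659 for j=0..25):
  0:1  1:367  2:253  3:591  4:86  5:589  6:11  7:83
  8:147  9:570  10:287  11:548  12:121  13:254  14:299  15:339
  16:521  17:97  18:13  19:158  20:653  21:434  22:459  23:408
  24:143  25:420
Giant step factor: 367^(-26) ≡ 649 (mod 659).
Scan 38·649^i mod 659 for i = 0, 1, …:
  i=0: 38   i=1: 279   i=2: 505   i=3: 222
  i=4: 416   i=5: 453   i=6: 83
Match at i=6, j=7: k = 6·26 + 7 = 163.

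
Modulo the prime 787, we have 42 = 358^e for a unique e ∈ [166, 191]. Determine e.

166

Compute 358^166 mod 787 = 42, then multiply by 358 repeatedly:
  358^166=42
Found 42 at exponent 166.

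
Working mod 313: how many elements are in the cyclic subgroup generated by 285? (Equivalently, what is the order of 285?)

312

The order of 285 must divide p − 1 = 312 = 2^3 · 3 · 13.
Divisors: 1, 2, 3, 4, 6, 8, 12, 13, 24, 26, 39, 52, 78, 104, 156, 312.
Check each in increasing order: 285^1 ≡ 285;  285^2 ≡ 158;  285^3 ≡ 271;  285^4 ≡ 237;  285^6 ≡ 199;  285^8 ≡ 142;  285^12 ≡ 163;  285^13 ≡ 131;  285^24 ≡ 277;  285^26 ≡ 259;  285^39 ≡ 125;  285^52 ≡ 99;  285^78 ≡ 288;  285^104 ≡ 98;  285^156 ≡ 312;  285^312 ≡ 1.
Smallest exponent giving 1 is 312.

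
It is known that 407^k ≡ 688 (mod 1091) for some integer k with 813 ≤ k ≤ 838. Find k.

823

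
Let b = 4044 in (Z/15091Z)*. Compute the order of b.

15090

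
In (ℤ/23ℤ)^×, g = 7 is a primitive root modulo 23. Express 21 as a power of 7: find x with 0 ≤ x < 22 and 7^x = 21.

3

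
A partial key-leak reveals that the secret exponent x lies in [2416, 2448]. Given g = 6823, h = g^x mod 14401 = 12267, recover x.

Compute 6823^2416 mod 14401 = 8138, then multiply by 6823 repeatedly:
  6823^2416=8138  6823^2417=9719  6823^2418=10533  6823^2419=5669  6823^2420=12902
  6823^2421=11434  6823^2422=3965  6823^2423=8117  6823^2424=10446  6823^2425=2509
  6823^2426=10519  6823^2427=10954  6823^2428=12353  6823^2429=9867  6823^2430=12267
Found 12267 at exponent 2430.

2430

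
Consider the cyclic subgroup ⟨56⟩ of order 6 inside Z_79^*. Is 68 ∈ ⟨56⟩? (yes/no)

no

⟨56⟩ has order 6; its elements mod 79 are {1, 23, 24, 55, 56, 78}.
68 is not in this set.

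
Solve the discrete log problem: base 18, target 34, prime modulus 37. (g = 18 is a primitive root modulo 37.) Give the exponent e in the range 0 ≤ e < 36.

28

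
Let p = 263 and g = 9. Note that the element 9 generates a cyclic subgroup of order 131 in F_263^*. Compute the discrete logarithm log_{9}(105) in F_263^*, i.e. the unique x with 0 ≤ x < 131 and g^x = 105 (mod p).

Baby-step giant-step with m = ceil(sqrt(131)) = 12.
Baby table (9^j mod 263 for j=0..11):
  0:1  1:9  2:81  3:203  4:249  5:137  6:181  7:51
  8:196  9:186  10:96  11:75
Giant step factor: 9^(-12) ≡ 233 (mod 263).
Scan 105·233^i mod 263 for i = 0, 1, …:
  i=0: 105   i=1: 6   i=2: 83   i=3: 140
  i=4: 8   i=5: 23   i=6: 99   i=7: 186
Match at i=7, j=9: x = 7·12 + 9 = 93.

93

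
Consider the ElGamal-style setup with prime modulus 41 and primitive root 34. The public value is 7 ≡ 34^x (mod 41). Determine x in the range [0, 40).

21

Successive powers of 34 modulo 41:
  34^0=1  34^1=34  34^2=8  34^3=26  34^4=23  34^5=3
  34^6=20  34^7=24  34^8=37  34^9=28  34^10=9  34^11=19
  34^12=31  34^13=29  34^14=2  34^15=27  34^16=16  34^17=11
  34^18=5  34^19=6  34^20=40  34^21=7
So 34^21 ≡ 7 (mod 41), giving x = 21.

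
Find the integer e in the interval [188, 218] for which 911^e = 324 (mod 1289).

188

Compute 911^188 mod 1289 = 324, then multiply by 911 repeatedly:
  911^188=324
Found 324 at exponent 188.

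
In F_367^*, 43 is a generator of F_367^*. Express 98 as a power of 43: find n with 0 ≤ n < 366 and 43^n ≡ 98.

344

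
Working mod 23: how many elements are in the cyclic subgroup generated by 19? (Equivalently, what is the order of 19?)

22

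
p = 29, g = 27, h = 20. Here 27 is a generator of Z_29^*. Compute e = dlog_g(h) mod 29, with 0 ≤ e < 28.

24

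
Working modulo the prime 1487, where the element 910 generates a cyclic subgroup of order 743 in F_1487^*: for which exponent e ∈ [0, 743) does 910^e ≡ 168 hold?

58

Baby-step giant-step with m = ceil(sqrt(743)) = 28.
Baby table (910^j mod 1487 for j=0..27):
  0:1  1:910  2:1328  3:1036  4:2  5:333  6:1169  7:585
  8:4  9:666  10:851  11:1170  12:8  13:1332  14:215  15:853
  16:16  17:1177  18:430  19:219  20:32  21:867  22:860  23:438
  24:64  25:247  26:233  27:876
Giant step factor: 910^(-28) ≡ 941 (mod 1487).
Scan 168·941^i mod 1487 for i = 0, 1, …:
  i=0: 168   i=1: 466   i=2: 1328
Match at i=2, j=2: e = 2·28 + 2 = 58.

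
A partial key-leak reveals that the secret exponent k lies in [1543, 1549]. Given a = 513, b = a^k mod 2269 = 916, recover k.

1543

Compute 513^1543 mod 2269 = 916, then multiply by 513 repeatedly:
  513^1543=916
Found 916 at exponent 1543.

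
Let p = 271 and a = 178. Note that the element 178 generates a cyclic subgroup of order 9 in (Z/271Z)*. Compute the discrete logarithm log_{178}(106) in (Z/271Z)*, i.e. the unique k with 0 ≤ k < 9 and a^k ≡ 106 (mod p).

7

Successive powers of 178 modulo 271:
  178^0=1  178^1=178  178^2=248  178^3=242  178^4=258  178^5=125
  178^6=28  178^7=106
So 178^7 ≡ 106 (mod 271), giving k = 7.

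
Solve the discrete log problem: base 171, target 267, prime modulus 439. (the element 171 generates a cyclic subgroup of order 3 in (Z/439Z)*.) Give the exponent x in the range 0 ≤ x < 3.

2

Successive powers of 171 modulo 439:
  171^0=1  171^1=171  171^2=267
So 171^2 ≡ 267 (mod 439), giving x = 2.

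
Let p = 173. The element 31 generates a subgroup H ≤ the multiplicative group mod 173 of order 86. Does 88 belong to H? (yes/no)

88 ∈ ⟨31⟩ iff 88^86 ≡ 1 (mod 173), since |⟨31⟩| = 86.
88^86 mod 173 = 1.
Since 1 = 1, 88 lies in the subgroup.

yes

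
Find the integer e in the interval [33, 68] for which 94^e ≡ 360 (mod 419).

Compute 94^33 mod 419 = 283, then multiply by 94 repeatedly:
  94^33=283  94^34=205  94^35=415  94^36=43  94^37=271
  94^38=334  94^39=390  94^40=207  94^41=184  94^42=117
  94^43=104  94^44=139  94^45=77  94^46=115  94^47=335
  94^48=65  94^49=244  94^50=310  94^51=229  94^52=157
  94^53=93  94^54=362  94^55=89  94^56=405  94^57=360
Found 360 at exponent 57.

57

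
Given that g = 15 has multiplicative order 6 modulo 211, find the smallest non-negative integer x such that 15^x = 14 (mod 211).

2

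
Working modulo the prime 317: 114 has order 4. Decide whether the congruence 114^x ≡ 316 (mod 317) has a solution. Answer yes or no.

⟨114⟩ has order 4; its elements mod 317 are {1, 114, 203, 316}.
316 is in this set.

yes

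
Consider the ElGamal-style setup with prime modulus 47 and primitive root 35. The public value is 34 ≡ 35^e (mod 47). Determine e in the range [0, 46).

8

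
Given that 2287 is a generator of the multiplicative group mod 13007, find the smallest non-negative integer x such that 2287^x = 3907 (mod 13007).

6659

Baby-step giant-step with m = ceil(sqrt(13006)) = 115.
Baby table (2287^j mod 13007 for j=0..114):
  0:1  1:2287  2:1555  3:5374  4:11730  5:6076  6:4336  7:5098
  8:4854  9:6127  10:3910  11:6361  12:5781  13:6035  14:1618  15:6378
  16:5639  17:6456  18:1927  19:10683  20:4875  21:2126  22:10551  23:2152
  24:4978  25:3561  26:1625  27:9380  28:3517  29:5053  30:5995  31:1187
  32:9213  33:11798  34:5508  35:6020  36:6334  37:9067  38:3071  39:12604
  40:1836  41:10678  42:6447  43:7358  44:9695  45:8537  46:612  47:7895
  48:2149  49:11124  50:11903  51:11517  52:204  53:11303  54:5052  55:3708
  56:12639  57:3839  58:68  59:12439  60:1684  61:1236  62:4213  63:9951
  64:8694  65:8482  66:4897  67:412  68:5740  69:3317  70:2898  71:7163
  72:5968  73:4473  74:6249  75:9777  76:966  77:11059  78:6325  79:1491
  80:2083  81:3259  82:322  83:8022  84:6444  85:497  86:5030  87:5422
  88:4443  89:2674  90:2148  91:8837  92:10348  93:6143  94:1481  95:5227
  96:716  97:11617  98:7785  99:10719  100:9165  101:6078  102:8910  103:8208
  104:2595  105:3573  106:3055  107:2026  108:2970  109:2736  110:865  111:1191
  112:5354  113:5011  114:990
Giant step factor: 2287^(-115) ≡ 2068 (mod 13007).
Scan 3907·2068^i mod 13007 for i = 0, 1, …:
  i=0: 3907   i=1: 2329   i=2: 3782   i=3: 3969
  i=4: 475   i=5: 6775   i=6: 2161   i=7: 7547
  i=8: 11803   i=9: 7472     …   i=56: 12373
  i=57: 2595
Match at i=57, j=104: x = 57·115 + 104 = 6659.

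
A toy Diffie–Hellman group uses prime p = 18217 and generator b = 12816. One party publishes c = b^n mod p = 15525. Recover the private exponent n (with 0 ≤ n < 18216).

8340

Baby-step giant-step with m = ceil(sqrt(18216)) = 135.
Baby table (12816^j mod 18217 for j=0..134):
  0:1  1:12816  2:5384  3:13565  4:4209  5:2007  6:17525  7:3007
  8:8757  9:12992  10:2092  11:13865  12:5222  13:14111  14:6417  15:8734
  16:9696  17:5779  18:11559  19:17717  20:4384  21:4116  22:12441  23:8672
  24:16652  25:18094  26:8511  27:11797  28:7469  29:10586  30:8177  31:12248
  32:12696  33:15909  34:5080  35:15939  36:7003  37:13506  38:13179  39:12257
  40:521  41:9714  42:17863  43:17386  44:6849  45:7278  46:3808  47:18202
  48:8147  49:10325  50:15129  51:9733  52:6329  53:10380  54:9546  55:14381
  56:5507  57:5054  58:10629  59:12755  60:6939  61:13047  62:14726  63:296
  64:4400  65:8785  66:7500  67:7108  68:11128  69:13772  70:15656  71:5258
  72:1845  73:18071  74:5215  75:15484  76:5163  77:4864  78:16667  79:9947
  80:16403  81:14885  82:15953  83:4257  84:16014  85:2702  86:16532  87:10402
  88:26  89:5310  90:12465  91:6567  92:132  93:15748  94:225  95:5314
  96:9078  97:9886  98:17958  99:14367  100:8253  101:2546  102:2889  103:8480
  104:15275  105:4518  106:9062  107:5217  108:4682  109:15931  110:13777  111:6868
  112:13961  113:15019  114:2682  115:15250  116:12024  117:1981  118:12215  119:8759
  120:2190  121:12860  122:4561  123:13640  124:18125  125:5033  126:14748  127:8993
  128:13546  129:15743  130:9013  131:14828  132:14121  133:7058  134:7923
Giant step factor: 12816^(-135) ≡ 13219 (mod 18217).
Scan 15525·13219^i mod 18217 for i = 0, 1, …:
  i=0: 15525   i=1: 10470   i=2: 8381   i=3: 10862
  i=4: 16601   i=5: 6637   i=6: 1431   i=7: 7143
  i=8: 4606   i=9: 5500     …   i=60: 5029
  i=61: 4518
Match at i=61, j=105: n = 61·135 + 105 = 8340.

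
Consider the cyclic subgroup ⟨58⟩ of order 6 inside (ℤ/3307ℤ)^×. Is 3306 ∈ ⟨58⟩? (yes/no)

yes

3306 ∈ ⟨58⟩ iff 3306^6 ≡ 1 (mod 3307), since |⟨58⟩| = 6.
3306^6 mod 3307 = 1.
Since 1 = 1, 3306 lies in the subgroup.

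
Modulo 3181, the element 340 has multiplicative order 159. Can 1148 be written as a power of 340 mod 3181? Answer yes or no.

yes

1148 ∈ ⟨340⟩ iff 1148^159 ≡ 1 (mod 3181), since |⟨340⟩| = 159.
1148^159 mod 3181 = 1.
Since 1 = 1, 1148 lies in the subgroup.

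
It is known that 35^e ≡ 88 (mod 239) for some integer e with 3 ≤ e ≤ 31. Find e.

22

Compute 35^3 mod 239 = 94, then multiply by 35 repeatedly:
  35^3=94  35^4=183  35^5=191  35^6=232  35^7=233
  35^8=29  35^9=59  35^10=153  35^11=97  35^12=49
  35^13=42  35^14=36  35^15=65  35^16=124  35^17=38
  35^18=135  35^19=184  35^20=226  35^21=23  35^22=88
Found 88 at exponent 22.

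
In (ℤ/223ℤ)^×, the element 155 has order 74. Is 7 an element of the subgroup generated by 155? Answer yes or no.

7 ∈ ⟨155⟩ iff 7^74 ≡ 1 (mod 223), since |⟨155⟩| = 74.
7^74 mod 223 = 1.
Since 1 = 1, 7 lies in the subgroup.

yes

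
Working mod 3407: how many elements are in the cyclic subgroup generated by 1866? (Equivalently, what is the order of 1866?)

1703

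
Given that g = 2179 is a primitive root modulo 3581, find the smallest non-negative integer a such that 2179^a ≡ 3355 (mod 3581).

Baby-step giant-step with m = ceil(sqrt(3580)) = 60.
Baby table (2179^j mod 3581 for j=0..59):
  0:1  1:2179  2:3216  3:3228  4:728  5:3510  6:2855  7:848
  8:3577  9:2027  10:1460  11:1412  12:669  13:284  14:2904  15:189
  16:16  17:2635  18:1322  19:1514  20:905  21:2445  22:2708  23:2825
  24:3517  25:203  26:1874  27:1106  28:3542  29:963  30:3492  31:3024
  32:256  33:2769  34:3247  35:2738  36:156  37:3310  38:356  39:2228
  40:2557  41:3248  42:1336  43:3372  44:2957  45:1084  46:2157  47:1831
  48:515  49:1332  50:1818  51:836  52:2496  53:2826  54:2115  55:3419
  56:1521  57:1834  58:3471  59:237
Giant step factor: 2179^(-60) ≡ 2326 (mod 3581).
Scan 3355·2326^i mod 3581 for i = 0, 1, …:
  i=0: 3355   i=1: 731   i=2: 2912   i=3: 1641
  i=4: 3201   i=5: 627   i=6: 935   i=7: 1143
  i=8: 1516   i=9: 2512     …   i=31: 2283
  i=32: 3216
Match at i=32, j=2: a = 32·60 + 2 = 1922.

1922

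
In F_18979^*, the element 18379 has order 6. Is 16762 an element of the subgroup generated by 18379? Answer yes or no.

no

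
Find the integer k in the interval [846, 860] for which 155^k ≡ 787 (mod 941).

Compute 155^846 mod 941 = 592, then multiply by 155 repeatedly:
  155^846=592  155^847=483  155^848=526  155^849=604  155^850=461
  155^851=880  155^852=896  155^853=553  155^854=84  155^855=787
Found 787 at exponent 855.

855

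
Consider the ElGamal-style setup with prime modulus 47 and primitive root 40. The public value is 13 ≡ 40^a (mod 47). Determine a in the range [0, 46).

37

Baby-step giant-step with m = ceil(sqrt(46)) = 7.
Baby table (40^j mod 47 for j=0..6):
  0:1  1:40  2:2  3:33  4:4  5:19  6:8
Giant step factor: 40^(-7) ≡ 26 (mod 47).
Scan 13·26^i mod 47 for i = 0, 1, …:
  i=0: 13   i=1: 9   i=2: 46   i=3: 21
  i=4: 29   i=5: 2
Match at i=5, j=2: a = 5·7 + 2 = 37.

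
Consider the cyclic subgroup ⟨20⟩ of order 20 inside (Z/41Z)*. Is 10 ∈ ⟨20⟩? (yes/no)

yes

⟨20⟩ has order 20; its elements mod 41 are {1, 2, 4, 5, 8, 9, 10, 16, 18, 20, 21, 23, 25, 31, 32, 33, 36, 37, 39, 40}.
10 is in this set.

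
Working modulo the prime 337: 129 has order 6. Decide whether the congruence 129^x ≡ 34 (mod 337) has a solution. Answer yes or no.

⟨129⟩ has order 6; its elements mod 337 are {1, 128, 129, 208, 209, 336}.
34 is not in this set.

no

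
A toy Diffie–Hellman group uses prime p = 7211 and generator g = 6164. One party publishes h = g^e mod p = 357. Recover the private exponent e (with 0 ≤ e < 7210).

3820

Baby-step giant-step with m = ceil(sqrt(7210)) = 85.
Baby table (6164^j mod 7211 for j=0..84):
  0:1  1:6164  2:137  3:781  4:4347  5:6043  6:4237  7:5837
  8:3589  9:6459  10:1345  11:5141  12:3990  13:4850  14:5805  15:1038
  16:2075  17:5197  18:3046  19:5311  20:6275  21:6507  22:1566  23:4506
  24:5423  25:4387  26:218  27:2506  28:1022  29:4405  30:3005  31:4972
  32:658  33:3330  34:3614  35:1917  36:4770  37:3033  38:4500  39:4494
  40:3565  41:2743  42:5268  43:819  44:616  45:4038  46:5071  47:5170
  48:2471  49:1612  50:6821  51:4514  52:4258  53:5483  54:6466  55:1227
  56:6100  57:2246  58:6435  59:4840  60:1853  61:6879  62:1476  63:4993
  64:304  65:6207  66:5593  67:6672  68:1875  69:5478  70:4490  71:542
  72:2195  73:2144  74:5064  75:5288  76:1512  77:3356  78:5236  79:5479
  80:3443  81:679  82:2976  83:6491  84:3896
Giant step factor: 6164^(-85) ≡ 4852 (mod 7211).
Scan 357·4852^i mod 7211 for i = 0, 1, …:
  i=0: 357   i=1: 1524   i=2: 3173   i=3: 7122
  i=4: 832   i=5: 5915   i=6: 7011   i=7: 3085
  i=8: 5595   i=9: 4736     …   i=43: 6158
  i=44: 3443
Match at i=44, j=80: e = 44·85 + 80 = 3820.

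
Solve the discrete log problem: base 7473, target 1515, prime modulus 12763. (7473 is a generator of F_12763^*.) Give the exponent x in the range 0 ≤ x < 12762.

Baby-step giant-step with m = ceil(sqrt(12762)) = 113.
Baby table (7473^j mod 12763 for j=0..112):
  0:1  1:7473  2:7604  3:3816  4:4426  5:6565  6:12036  7:4167
  8:11034  9:8102  10:11337  11:607  12:5246  13:8185  14:6209  15:6352
  16:2899  17:5416  18:2295  19:9826  20:4159  21:2302  22:11085  23:6335
  24:3488  25:3778  26:1238  27:11162  28:7421  29:1898  30:4061  31:10202
  32:6147  33:2494  34:3682  35:11321  36:8669  37:11212  38:10944  39:11971
  40:3416  41:1768  42:2559  43:4433  44:7824  45:1449  46:5353  47:3727
  48:3005  49:6248  50:4250  51:5906  52:1084  53:8990  54:10601  55:1332
  56:11659  57:7469  58:3238  59:11689  60:1925  61:1624  62:11302  63:7075
  64:7129  65:2255  66:4455  67:6311  68:2818  69:12727  70:11758  71:7042
  72:3017  73:6583  74:6157  75:646  76:3144  77:11192  78:1877  79:284
  80:3674  81:2589  82:11652  83:6210  84:1062  85:10503  86:9232  87:6721
  88:3628  89:3432  90:6469  91:9356  92:1674  93:2062  94:4385  95:6484
  96:6584  97:867  98:8250  99:6960  100:2855  101:8442  102:12320  103:7841
  104:860  105:6991  106:4784  107:1669  108:2986  109:4654  110:167  111:9980
  112:6331
Giant step factor: 7473^(-113) ≡ 4986 (mod 12763).
Scan 1515·4986^i mod 12763 for i = 0, 1, …:
  i=0: 1515   i=1: 10857   i=2: 5119   i=3: 10097
  i=4: 6370   i=5: 6476   i=6: 11709   i=7: 3112
  i=8: 9387   i=9: 1661     …   i=55: 12028
  i=56: 11034
Match at i=56, j=8: x = 56·113 + 8 = 6336.

6336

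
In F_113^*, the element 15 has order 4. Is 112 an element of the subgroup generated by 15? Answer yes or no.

112 ∈ ⟨15⟩ iff 112^4 ≡ 1 (mod 113), since |⟨15⟩| = 4.
112^4 mod 113 = 1.
Since 1 = 1, 112 lies in the subgroup.

yes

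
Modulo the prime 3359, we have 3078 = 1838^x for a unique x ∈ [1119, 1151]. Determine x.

1142

Compute 1838^1119 mod 3359 = 460, then multiply by 1838 repeatedly:
  1838^1119=460  1838^1120=2371  1838^1121=1275  1838^1122=2227  1838^1123=1964
  1838^1124=2266  1838^1125=3107  1838^1126=366  1838^1127=908  1838^1128=2840
  1838^1129=34  1838^1130=2030  1838^1131=2650  1838^1132=150  1838^1133=262
  1838^1134=1219  1838^1135=69  1838^1136=2539  1838^1137=1031  1838^1138=502
  1838^1139=2310  1838^1140=4  1838^1141=634  1838^1142=3078
Found 3078 at exponent 1142.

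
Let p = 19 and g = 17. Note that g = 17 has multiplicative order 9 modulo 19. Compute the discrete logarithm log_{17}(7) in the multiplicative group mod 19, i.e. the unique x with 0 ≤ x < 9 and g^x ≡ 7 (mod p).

Successive powers of 17 modulo 19:
  17^0=1  17^1=17  17^2=4  17^3=11  17^4=16  17^5=6
  17^6=7
So 17^6 ≡ 7 (mod 19), giving x = 6.

6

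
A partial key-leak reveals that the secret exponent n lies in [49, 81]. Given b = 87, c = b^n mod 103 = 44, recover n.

73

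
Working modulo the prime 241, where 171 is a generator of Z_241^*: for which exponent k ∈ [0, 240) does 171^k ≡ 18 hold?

Baby-step giant-step with m = ceil(sqrt(240)) = 16.
Baby table (171^j mod 241 for j=0..15):
  0:1  1:171  2:80  3:184  4:134  5:19  6:116  7:74
  8:122  9:136  10:120  11:35  12:201  13:149  14:174  15:111
Giant step factor: 171^(-16) ≡ 54 (mod 241).
Scan 18·54^i mod 241 for i = 0, 1, …:
  i=0: 18   i=1: 8   i=2: 191   i=3: 192
  i=4: 5   i=5: 29   i=6: 120
Match at i=6, j=10: k = 6·16 + 10 = 106.

106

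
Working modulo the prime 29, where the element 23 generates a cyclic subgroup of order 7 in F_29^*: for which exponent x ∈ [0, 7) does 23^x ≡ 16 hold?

3

Successive powers of 23 modulo 29:
  23^0=1  23^1=23  23^2=7  23^3=16
So 23^3 ≡ 16 (mod 29), giving x = 3.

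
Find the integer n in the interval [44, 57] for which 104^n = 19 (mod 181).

Compute 104^44 mod 181 = 169, then multiply by 104 repeatedly:
  104^44=169  104^45=19
Found 19 at exponent 45.

45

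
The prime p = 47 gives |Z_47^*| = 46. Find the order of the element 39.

46

The order of 39 must divide p − 1 = 46 = 2 · 23.
Divisors: 1, 2, 23, 46.
Check each in increasing order: 39^1 ≡ 39;  39^2 ≡ 17;  39^23 ≡ 46;  39^46 ≡ 1.
Smallest exponent giving 1 is 46.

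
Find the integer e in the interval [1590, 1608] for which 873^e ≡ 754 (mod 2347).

1601

Compute 873^1590 mod 2347 = 1835, then multiply by 873 repeatedly:
  873^1590=1835  873^1591=1301  873^1592=2172  873^1593=2127  873^1594=394
  873^1595=1300  873^1596=1299  873^1597=426  873^1598=1072  873^1599=1750
  873^1600=2200  873^1601=754
Found 754 at exponent 1601.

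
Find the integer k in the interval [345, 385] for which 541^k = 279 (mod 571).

Compute 541^345 mod 571 = 300, then multiply by 541 repeatedly:
  541^345=300  541^346=136  541^347=488  541^348=206  541^349=101
  541^350=396  541^351=111  541^352=96  541^353=546  541^354=179
  541^355=340  541^356=78  541^357=515  541^358=538  541^359=419
  541^360=563  541^361=240  541^362=223  541^363=162  541^364=279
Found 279 at exponent 364.

364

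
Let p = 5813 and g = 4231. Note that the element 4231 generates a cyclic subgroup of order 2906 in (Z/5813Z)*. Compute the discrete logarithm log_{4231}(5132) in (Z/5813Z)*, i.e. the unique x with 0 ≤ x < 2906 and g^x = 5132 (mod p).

Baby-step giant-step with m = ceil(sqrt(2906)) = 54.
Baby table (4231^j mod 5813 for j=0..53):
  0:1  1:4231  2:3134  3:501  4:3799  5:624  6:1042  7:2448
  8:4535  9:4685  10:5718  11:4965  12:4546  13:4722  14:5314  15:4663
  16:5644  17:5773  18:5150  19:2526  20:3212  21:4991  22:4105  23:4824
  24:901  25:4616  26:4429  27:3800  28:4855  29:4176  30:2949  31:2521
  32:5309  33:947  34:1600  35:3268  36:3594  37:5219  38:3815  39:4377
  40:4682  41:4651  42:1376  43:3043  44:4951  45:3442  46:1537  47:4113
  48:3794  49:2721  50:2811  51:5756  52:2979  53:1565
Giant step factor: 4231^(-54) ≡ 2506 (mod 5813).
Scan 5132·2506^i mod 5813 for i = 0, 1, …:
  i=0: 5132   i=1: 2436   i=2: 966   i=3: 2588
  i=4: 4033   i=5: 3704   i=6: 4676   i=7: 4861
  i=8: 3431   i=9: 659     …   i=47: 5191
  i=48: 4965
Match at i=48, j=11: x = 48·54 + 11 = 2603.

2603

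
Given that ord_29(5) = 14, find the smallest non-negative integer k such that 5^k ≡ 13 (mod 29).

Successive powers of 5 modulo 29:
  5^0=1  5^1=5  5^2=25  5^3=9  5^4=16  5^5=22
  5^6=23  5^7=28  5^8=24  5^9=4  5^10=20  5^11=13
So 5^11 ≡ 13 (mod 29), giving k = 11.

11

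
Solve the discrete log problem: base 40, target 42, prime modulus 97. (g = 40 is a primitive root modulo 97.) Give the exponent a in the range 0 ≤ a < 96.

Baby-step giant-step with m = ceil(sqrt(96)) = 10.
Baby table (40^j mod 97 for j=0..9):
  0:1  1:40  2:48  3:77  4:73  5:10  6:12  7:92
  8:91  9:51
Giant step factor: 40^(-10) ≡ 65 (mod 97).
Scan 42·65^i mod 97 for i = 0, 1, …:
  i=0: 42   i=1: 14   i=2: 37   i=3: 77
Match at i=3, j=3: a = 3·10 + 3 = 33.

33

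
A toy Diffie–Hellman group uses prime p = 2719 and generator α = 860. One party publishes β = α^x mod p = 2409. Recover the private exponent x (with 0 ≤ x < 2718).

Baby-step giant-step with m = ceil(sqrt(2718)) = 53.
Baby table (860^j mod 2719 for j=0..52):
  0:1  1:860  2:32  3:330  4:1024  5:2403  6:140  7:764
  8:1761  9:2696  10:1972  11:1983  12:567  13:919  14:1830  15:2218
  16:1461  17:282  18:529  19:867  20:614  21:554  22:615  23:1414
  24:647  25:1744  26:1671  27:1428  28:1811  29:2192  30:853  31:2169
  32:106  33:1433  34:673  35:2352  36:2503  37:1851  38:1245  39:2133
  40:1774  41:281  42:2388  43:835  44:284  45:2249  46:931  47:1274
  48:2602  49:2702  50:1694  51:2175  52:2547
Giant step factor: 860^(-53) ≡ 2294 (mod 2719).
Scan 2409·2294^i mod 2719 for i = 0, 1, …:
  i=0: 2409   i=1: 1238   i=2: 1336   i=3: 471
  i=4: 1031   i=5: 2303   i=6: 65   i=7: 2284
  i=8: 2702
Match at i=8, j=49: x = 8·53 + 49 = 473.

473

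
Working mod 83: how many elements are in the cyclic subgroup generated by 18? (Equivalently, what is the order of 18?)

82

The order of 18 must divide p − 1 = 82 = 2 · 41.
Divisors: 1, 2, 41, 82.
Check each in increasing order: 18^1 ≡ 18;  18^2 ≡ 75;  18^41 ≡ 82;  18^82 ≡ 1.
Smallest exponent giving 1 is 82.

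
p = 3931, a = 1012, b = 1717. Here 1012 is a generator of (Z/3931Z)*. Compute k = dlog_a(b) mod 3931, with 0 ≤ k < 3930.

401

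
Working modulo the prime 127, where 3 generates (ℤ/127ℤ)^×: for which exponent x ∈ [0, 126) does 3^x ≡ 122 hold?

24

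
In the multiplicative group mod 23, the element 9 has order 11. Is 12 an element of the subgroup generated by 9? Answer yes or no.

yes

⟨9⟩ has order 11; its elements mod 23 are {1, 2, 3, 4, 6, 8, 9, 12, 13, 16, 18}.
12 is in this set.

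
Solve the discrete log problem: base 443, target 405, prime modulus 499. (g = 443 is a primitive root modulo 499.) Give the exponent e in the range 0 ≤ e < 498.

196

Baby-step giant-step with m = ceil(sqrt(498)) = 23.
Baby table (443^j mod 499 for j=0..22):
  0:1  1:443  2:142  3:32  4:204  5:53  6:26  7:41
  8:199  9:333  10:314  11:380  12:177  13:68  14:184  15:175
  16:180  17:399  18:111  19:271  20:293  21:59  22:189
Giant step factor: 443^(-23) ≡ 19 (mod 499).
Scan 405·19^i mod 499 for i = 0, 1, …:
  i=0: 405   i=1: 210   i=2: 497   i=3: 461
  i=4: 276   i=5: 254   i=6: 335   i=7: 377
  i=8: 177
Match at i=8, j=12: e = 8·23 + 12 = 196.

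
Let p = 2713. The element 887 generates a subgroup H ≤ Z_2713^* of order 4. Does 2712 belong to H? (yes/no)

yes

2712 ∈ ⟨887⟩ iff 2712^4 ≡ 1 (mod 2713), since |⟨887⟩| = 4.
2712^4 mod 2713 = 1.
Since 1 = 1, 2712 lies in the subgroup.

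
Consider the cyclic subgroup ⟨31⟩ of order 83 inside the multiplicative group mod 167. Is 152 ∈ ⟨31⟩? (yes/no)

yes

152 ∈ ⟨31⟩ iff 152^83 ≡ 1 (mod 167), since |⟨31⟩| = 83.
152^83 mod 167 = 1.
Since 1 = 1, 152 lies in the subgroup.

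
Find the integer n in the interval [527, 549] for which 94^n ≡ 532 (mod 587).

Compute 94^527 mod 587 = 318, then multiply by 94 repeatedly:
  94^527=318  94^528=542  94^529=466  94^530=366  94^531=358
  94^532=193  94^533=532
Found 532 at exponent 533.

533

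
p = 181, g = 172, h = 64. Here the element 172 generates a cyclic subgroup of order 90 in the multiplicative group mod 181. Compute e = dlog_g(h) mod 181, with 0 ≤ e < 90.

33

Baby-step giant-step with m = ceil(sqrt(90)) = 10.
Baby table (172^j mod 181 for j=0..9):
  0:1  1:172  2:81  3:176  4:45  5:138  6:25  7:137
  8:34  9:56
Giant step factor: 172^(-10) ≡ 65 (mod 181).
Scan 64·65^i mod 181 for i = 0, 1, …:
  i=0: 64   i=1: 178   i=2: 167   i=3: 176
Match at i=3, j=3: e = 3·10 + 3 = 33.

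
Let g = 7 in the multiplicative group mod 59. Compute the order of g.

29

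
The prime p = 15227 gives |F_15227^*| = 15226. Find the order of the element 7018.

7613

The order of 7018 must divide p − 1 = 15226 = 2 · 23 · 331.
Divisors: 1, 2, 23, 46, 331, 662, 7613, 15226.
Check each in increasing order: 7018^1 ≡ 7018;  7018^2 ≡ 8206;  7018^23 ≡ 7521;  7018^46 ≡ 12363;  7018^331 ≡ 12707;  7018^662 ≡ 741;  7018^7613 ≡ 1.
Smallest exponent giving 1 is 7613.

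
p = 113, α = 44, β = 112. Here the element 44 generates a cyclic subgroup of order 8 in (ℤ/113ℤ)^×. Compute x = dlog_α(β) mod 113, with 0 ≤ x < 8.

4

Successive powers of 44 modulo 113:
  44^0=1  44^1=44  44^2=15  44^3=95  44^4=112
So 44^4 ≡ 112 (mod 113), giving x = 4.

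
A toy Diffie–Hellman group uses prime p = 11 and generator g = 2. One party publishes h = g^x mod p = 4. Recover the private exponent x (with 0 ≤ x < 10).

Successive powers of 2 modulo 11:
  2^0=1  2^1=2  2^2=4
So 2^2 ≡ 4 (mod 11), giving x = 2.

2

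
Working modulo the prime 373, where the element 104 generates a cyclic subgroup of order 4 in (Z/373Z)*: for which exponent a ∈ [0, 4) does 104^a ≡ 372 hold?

Successive powers of 104 modulo 373:
  104^0=1  104^1=104  104^2=372
So 104^2 ≡ 372 (mod 373), giving a = 2.

2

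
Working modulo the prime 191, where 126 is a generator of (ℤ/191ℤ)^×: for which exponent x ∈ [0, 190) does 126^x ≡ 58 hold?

21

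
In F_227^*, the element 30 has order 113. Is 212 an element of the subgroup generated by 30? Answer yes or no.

yes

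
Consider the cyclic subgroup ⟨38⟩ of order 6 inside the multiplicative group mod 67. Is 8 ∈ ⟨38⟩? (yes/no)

⟨38⟩ has order 6; its elements mod 67 are {1, 29, 30, 37, 38, 66}.
8 is not in this set.

no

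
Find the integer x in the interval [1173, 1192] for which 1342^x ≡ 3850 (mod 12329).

1178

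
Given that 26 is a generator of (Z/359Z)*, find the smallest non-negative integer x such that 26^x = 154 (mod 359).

189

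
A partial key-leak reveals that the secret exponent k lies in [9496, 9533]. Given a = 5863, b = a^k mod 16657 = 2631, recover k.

Compute 5863^9496 mod 16657 = 6787, then multiply by 5863 repeatedly:
  5863^9496=6787  5863^9497=15265  5863^9498=634  5863^9499=2631
Found 2631 at exponent 9499.

9499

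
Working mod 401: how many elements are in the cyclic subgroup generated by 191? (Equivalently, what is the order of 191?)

The order of 191 must divide p − 1 = 400 = 2^4 · 5^2.
Divisors: 1, 2, 4, 5, 8, 10, 16, 20, 25, 40, 50, 80, 100, 200, 400.
Check each in increasing order: 191^1 ≡ 191;  191^2 ≡ 391;  191^4 ≡ 100;  191^5 ≡ 253;  191^8 ≡ 376;  191^10 ≡ 250;  191^16 ≡ 224;  191^20 ≡ 345;  191^25 ≡ 268;  191^40 ≡ 329;  191^50 ≡ 45;  191^80 ≡ 372;  191^100 ≡ 20;  191^200 ≡ 400;  191^400 ≡ 1.
Smallest exponent giving 1 is 400.

400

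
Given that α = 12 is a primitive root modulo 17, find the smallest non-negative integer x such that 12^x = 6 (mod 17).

11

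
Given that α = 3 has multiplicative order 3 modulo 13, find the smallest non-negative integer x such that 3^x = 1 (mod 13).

0

Successive powers of 3 modulo 13:
  3^0=1
So 3^0 ≡ 1 (mod 13), giving x = 0.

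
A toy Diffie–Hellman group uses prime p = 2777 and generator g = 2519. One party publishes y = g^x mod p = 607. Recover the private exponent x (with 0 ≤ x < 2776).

722

Baby-step giant-step with m = ceil(sqrt(2776)) = 53.
Baby table (2519^j mod 2777 for j=0..52):
  0:1  1:2519  2:2693  3:2233  4:1502  5:1264  6:1574  7:2127
  8:1080  9:1837  10:921  11:1204  12:392  13:1613  14:396  15:581
  16:60  17:1182  18:514  19:684  20:1256  21:861  22:22  23:2655
  24:929  25:1917  26:2497  27:38  28:1304  29:2362  30:1544  31:1536
  32:823  33:1495  34:293  35:2162  36:381  37:1674  38:1320  39:1011
  40:200  41:1163  42:2639  43:2280  44:484  45:93  46:999  47:519
  48:2171  49:836  50:918  51:1978  52:644
Giant step factor: 2519^(-53) ≡ 896 (mod 2777).
Scan 607·896^i mod 2777 for i = 0, 1, …:
  i=0: 607   i=1: 2357   i=2: 1352   i=3: 620
  i=4: 120   i=5: 1994   i=6: 1013   i=7: 2346
  i=8: 2604   i=9: 504   i=10: 1710   i=11: 2033
  i=12: 2633   i=13: 1495
Match at i=13, j=33: x = 13·53 + 33 = 722.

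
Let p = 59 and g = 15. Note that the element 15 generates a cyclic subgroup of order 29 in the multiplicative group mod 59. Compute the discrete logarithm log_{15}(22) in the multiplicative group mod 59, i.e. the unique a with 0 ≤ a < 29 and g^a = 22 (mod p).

16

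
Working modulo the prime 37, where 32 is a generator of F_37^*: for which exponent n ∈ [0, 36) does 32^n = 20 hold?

5

Successive powers of 32 modulo 37:
  32^0=1  32^1=32  32^2=25  32^3=23  32^4=33  32^5=20
So 32^5 ≡ 20 (mod 37), giving n = 5.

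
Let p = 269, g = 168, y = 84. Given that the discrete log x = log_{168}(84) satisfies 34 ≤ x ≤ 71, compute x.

Compute 168^34 mod 269 = 222, then multiply by 168 repeatedly:
  168^34=222  168^35=174  168^36=180  168^37=112  168^38=255
  168^39=69  168^40=25  168^41=165  168^42=13  168^43=32
  168^44=265  168^45=135  168^46=84
Found 84 at exponent 46.

46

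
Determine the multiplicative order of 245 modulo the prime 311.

The order of 245 must divide p − 1 = 310 = 2 · 5 · 31.
Divisors: 1, 2, 5, 10, 31, 62, 155, 310.
Check each in increasing order: 245^1 ≡ 245;  245^2 ≡ 2;  245^5 ≡ 47;  245^10 ≡ 32;  245^31 ≡ 6;  245^62 ≡ 36;  245^155 ≡ 1.
Smallest exponent giving 1 is 155.

155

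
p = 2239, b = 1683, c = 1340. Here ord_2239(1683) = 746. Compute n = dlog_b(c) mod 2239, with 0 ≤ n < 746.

Baby-step giant-step with m = ceil(sqrt(746)) = 28.
Baby table (1683^j mod 2239 for j=0..27):
  0:1  1:1683  2:154  3:1697  4:1326  5:1614  6:455  7:27
  8:661  9:1919  10:1039  11:2217  12:1037  13:1090  14:729  15:2174
  16:316  17:1185  18:1645  19:1131  20:323  21:1771  22:484  23:1815
  24:649  25:1874  26:1430  27:2004
Giant step factor: 1683^(-28) ≡ 1849 (mod 2239).
Scan 1340·1849^i mod 2239 for i = 0, 1, …:
  i=0: 1340   i=1: 1326
Match at i=1, j=4: n = 1·28 + 4 = 32.

32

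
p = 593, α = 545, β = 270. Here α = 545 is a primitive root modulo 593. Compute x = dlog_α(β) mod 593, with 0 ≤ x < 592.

182

Baby-step giant-step with m = ceil(sqrt(592)) = 25.
Baby table (545^j mod 593 for j=0..24):
  0:1  1:545  2:525  3:299  4:473  5:423  6:451  7:293
  8:168  9:238  10:436  11:420  12:2  13:497  14:457  15:5
  16:353  17:253  18:309  19:586  20:336  21:476  22:279  23:247
  24:4
Giant step factor: 545^(-25) ≡ 349 (mod 593).
Scan 270·349^i mod 593 for i = 0, 1, …:
  i=0: 270   i=1: 536   i=2: 269   i=3: 187
  i=4: 33   i=5: 250   i=6: 79   i=7: 293
Match at i=7, j=7: x = 7·25 + 7 = 182.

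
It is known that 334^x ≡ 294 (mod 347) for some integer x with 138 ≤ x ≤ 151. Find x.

Compute 334^138 mod 347 = 271, then multiply by 334 repeatedly:
  334^138=271  334^139=294
Found 294 at exponent 139.

139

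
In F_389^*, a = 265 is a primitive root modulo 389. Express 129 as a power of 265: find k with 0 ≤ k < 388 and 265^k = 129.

136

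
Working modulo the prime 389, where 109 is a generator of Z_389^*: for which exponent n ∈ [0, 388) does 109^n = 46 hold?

Baby-step giant-step with m = ceil(sqrt(388)) = 20.
Baby table (109^j mod 389 for j=0..19):
  0:1  1:109  2:211  3:48  4:175  5:14  6:359  7:231
  8:283  9:116  10:196  11:358  12:122  13:72  14:68  15:21
  16:344  17:152  18:230  19:174
Giant step factor: 109^(-20) ≡ 303 (mod 389).
Scan 46·303^i mod 389 for i = 0, 1, …:
  i=0: 46   i=1: 323   i=2: 230
Match at i=2, j=18: n = 2·20 + 18 = 58.

58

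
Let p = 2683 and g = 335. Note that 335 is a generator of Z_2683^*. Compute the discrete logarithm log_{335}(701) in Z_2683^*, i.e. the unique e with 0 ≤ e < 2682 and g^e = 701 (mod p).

1158

Baby-step giant-step with m = ceil(sqrt(2682)) = 52.
Baby table (335^j mod 2683 for j=0..51):
  0:1  1:335  2:2222  3:1179  4:564  5:1130  6:247  7:2255
  8:1502  9:1449  10:2475  11:78  12:1983  13:1604  14:740  15:1064
  16:2284  17:485  18:1495  19:1787  20:336  21:2557  22:718  23:1743
  24:1694  25:1377  26:2502  27:1074  28:268  29:1241  30:2553  31:2061
  32:904  33:2344  34:1804  35:665  36:86  37:1980  38:599  39:2123
  40:210  41:592  42:2461  43:754  44:388  45:1196  46:893  47:1342
  48:1509  49:1111  50:1931  51:282
Giant step factor: 335^(-52) ≡ 1795 (mod 2683).
Scan 701·1795^i mod 2683 for i = 0, 1, …:
  i=0: 701   i=1: 2651   i=2: 1586   i=3: 207
  i=4: 1311   i=5: 254   i=6: 2503   i=7: 1543
  i=8: 829   i=9: 1673     …   i=21: 2235
  i=22: 740
Match at i=22, j=14: e = 22·52 + 14 = 1158.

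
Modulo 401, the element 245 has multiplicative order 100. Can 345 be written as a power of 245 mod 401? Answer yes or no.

yes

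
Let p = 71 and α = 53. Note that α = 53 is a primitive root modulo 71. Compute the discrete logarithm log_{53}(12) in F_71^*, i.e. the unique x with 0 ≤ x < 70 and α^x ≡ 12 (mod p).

Successive powers of 53 modulo 71:
  53^0=1  53^1=53  53^2=40  53^3=61  53^4=38  53^5=26
  53^6=29  53^7=46  53^8=24  53^9=65  53^10=37  53^11=44
  53^12=60  53^13=56  53^14=57  53^15=39  53^16=8  53^17=69
  53^18=36  53^19=62  53^20=20  53^21=66  53^22=19  53^23=13
  53^24=50  53^25=23  53^26=12
So 53^26 ≡ 12 (mod 71), giving x = 26.

26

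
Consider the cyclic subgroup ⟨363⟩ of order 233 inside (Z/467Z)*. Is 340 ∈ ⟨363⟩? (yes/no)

340 ∈ ⟨363⟩ iff 340^233 ≡ 1 (mod 467), since |⟨363⟩| = 233.
340^233 mod 467 = 466.
Since 466 ≠ 1, 340 does not lie in the subgroup.

no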